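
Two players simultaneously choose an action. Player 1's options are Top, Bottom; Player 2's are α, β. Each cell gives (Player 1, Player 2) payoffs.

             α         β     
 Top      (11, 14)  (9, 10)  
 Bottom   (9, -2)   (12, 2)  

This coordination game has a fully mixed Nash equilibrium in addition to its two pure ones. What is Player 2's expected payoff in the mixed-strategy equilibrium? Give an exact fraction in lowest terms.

Player 1 mixes with probability p on Top, chosen so Player 2 is indifferent: 14p + (-2)(1−p) = 10p + 2(1−p) gives p = 1/2.
Player 2's expected payoff is 14·1/2 + (-2)·1/2 = 6.

6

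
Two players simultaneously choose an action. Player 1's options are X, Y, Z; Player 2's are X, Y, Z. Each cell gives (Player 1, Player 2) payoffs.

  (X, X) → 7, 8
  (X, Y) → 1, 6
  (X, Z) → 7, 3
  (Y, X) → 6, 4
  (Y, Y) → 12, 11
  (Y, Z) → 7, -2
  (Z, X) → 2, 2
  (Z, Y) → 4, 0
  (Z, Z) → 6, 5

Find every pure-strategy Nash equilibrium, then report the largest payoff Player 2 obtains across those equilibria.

11

Both X is a pure NE (Player 1: 7 ≥ 6; Player 2: 8 ≥ 6). Player 2 gets 8.
Both Y is a pure NE (Player 1: 12 ≥ 4; Player 2: 11 ≥ 4). Player 2 gets 11.
Every other cell has a profitable deviation for at least one player. Highest of {8, 11} is 11.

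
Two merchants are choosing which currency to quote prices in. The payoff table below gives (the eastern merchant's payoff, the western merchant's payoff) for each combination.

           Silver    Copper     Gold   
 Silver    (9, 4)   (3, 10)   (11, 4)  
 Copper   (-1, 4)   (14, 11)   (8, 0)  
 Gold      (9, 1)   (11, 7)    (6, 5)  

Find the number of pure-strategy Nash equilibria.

1

Both Copper: the eastern merchant gets 14 (best alternative 11); the western merchant gets 11 (best alternative 4). Neither deviates — NE.
Both Silver is not a NE: the western merchant would switch to Copper (10 > 4).
No other cell survives both best-response checks, so there is 1 pure NE.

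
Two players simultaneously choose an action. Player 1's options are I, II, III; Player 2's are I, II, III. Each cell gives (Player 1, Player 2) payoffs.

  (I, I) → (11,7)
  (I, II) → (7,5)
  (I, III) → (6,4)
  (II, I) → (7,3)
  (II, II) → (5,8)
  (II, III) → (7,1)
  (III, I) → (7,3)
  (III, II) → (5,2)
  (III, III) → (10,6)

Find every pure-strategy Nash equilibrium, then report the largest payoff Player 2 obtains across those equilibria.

Both I is a pure NE (Player 1: 11 ≥ 7; Player 2: 7 ≥ 5). Player 2 gets 7.
Both III is a pure NE (Player 1: 10 ≥ 7; Player 2: 6 ≥ 3). Player 2 gets 6.
Every other cell has a profitable deviation for at least one player. Highest of {7, 6} is 7.

7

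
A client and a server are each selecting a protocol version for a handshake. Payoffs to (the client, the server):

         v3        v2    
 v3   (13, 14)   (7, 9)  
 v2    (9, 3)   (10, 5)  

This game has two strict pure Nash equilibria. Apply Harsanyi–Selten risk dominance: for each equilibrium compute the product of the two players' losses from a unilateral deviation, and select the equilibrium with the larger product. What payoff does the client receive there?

13

At both v3: the client loses 13 − 9 = 4 by deviating; the server loses 14 − 9 = 5. Product = 4·5 = 20.
At both v2: the client loses 10 − 7 = 3 by deviating; the server loses 5 − 3 = 2. Product = 3·2 = 6.
20 > 6, so both v3 is risk-dominant. The client's payoff there is 13.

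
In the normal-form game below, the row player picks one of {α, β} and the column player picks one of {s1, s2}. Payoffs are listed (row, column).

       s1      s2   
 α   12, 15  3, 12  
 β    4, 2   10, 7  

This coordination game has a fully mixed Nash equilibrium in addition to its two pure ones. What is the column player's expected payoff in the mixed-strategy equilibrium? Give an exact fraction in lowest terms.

81/8

The row player mixes with probability p on α, chosen so the column player is indifferent: 15p + 2(1−p) = 12p + 7(1−p) gives p = 5/8.
The column player's expected payoff is 15·5/8 + 2·3/8 = 81/8.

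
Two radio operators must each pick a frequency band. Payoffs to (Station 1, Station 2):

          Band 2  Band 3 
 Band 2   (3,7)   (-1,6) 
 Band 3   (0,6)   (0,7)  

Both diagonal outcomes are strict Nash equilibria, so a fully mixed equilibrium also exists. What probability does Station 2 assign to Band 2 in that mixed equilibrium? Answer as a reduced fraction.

1/4

Station 2's mix q on Band 2 must make Station 1 indifferent between Band 2 and Band 3.
Station 1's payoff from Band 2: 3q + (-1)(1−q). From Band 3: 0q + 0(1−q).
Set equal: 3q = 1(1−q) → q = 1/4.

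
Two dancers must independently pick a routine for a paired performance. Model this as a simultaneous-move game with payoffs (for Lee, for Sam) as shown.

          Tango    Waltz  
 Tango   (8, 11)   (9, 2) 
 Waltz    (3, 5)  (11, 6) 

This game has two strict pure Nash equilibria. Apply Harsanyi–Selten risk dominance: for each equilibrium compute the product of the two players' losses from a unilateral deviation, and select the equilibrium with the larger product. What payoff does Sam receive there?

11

At both Tango: Lee loses 8 − 3 = 5 by deviating; Sam loses 11 − 2 = 9. Product = 5·9 = 45.
At both Waltz: Lee loses 11 − 9 = 2 by deviating; Sam loses 6 − 5 = 1. Product = 2·1 = 2.
45 > 2, so both Tango is risk-dominant. Sam's payoff there is 11.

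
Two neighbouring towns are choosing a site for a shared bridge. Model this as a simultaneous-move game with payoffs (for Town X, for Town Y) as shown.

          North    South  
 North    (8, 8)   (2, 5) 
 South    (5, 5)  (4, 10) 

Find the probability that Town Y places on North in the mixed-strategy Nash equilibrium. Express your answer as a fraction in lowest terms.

2/5

Town Y's mix q on North must make Town X indifferent between North and South.
Town X's payoff from North: 8q + 2(1−q). From South: 5q + 4(1−q).
Set equal: 3q = 2(1−q) → q = 2/5.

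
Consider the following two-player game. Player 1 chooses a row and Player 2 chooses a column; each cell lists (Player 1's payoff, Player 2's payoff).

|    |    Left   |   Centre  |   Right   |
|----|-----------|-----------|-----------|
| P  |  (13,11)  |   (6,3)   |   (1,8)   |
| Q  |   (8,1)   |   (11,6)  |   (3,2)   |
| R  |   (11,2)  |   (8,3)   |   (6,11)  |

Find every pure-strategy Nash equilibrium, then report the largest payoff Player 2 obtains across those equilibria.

11

(P, Left) is a pure NE (Player 1: 13 ≥ 11; Player 2: 11 ≥ 8). Player 2 gets 11.
(Q, Centre) is a pure NE (Player 1: 11 ≥ 8; Player 2: 6 ≥ 2). Player 2 gets 6.
(R, Right) is a pure NE (Player 1: 6 ≥ 3; Player 2: 11 ≥ 3). Player 2 gets 11.
Every other cell has a profitable deviation for at least one player. Highest of {11, 6, 11} is 11.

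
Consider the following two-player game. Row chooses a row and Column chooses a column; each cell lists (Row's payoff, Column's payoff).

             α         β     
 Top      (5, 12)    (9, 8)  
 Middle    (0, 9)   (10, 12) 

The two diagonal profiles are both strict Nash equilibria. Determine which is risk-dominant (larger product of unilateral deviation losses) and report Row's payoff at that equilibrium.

At (Top, α): Row loses 5 − 0 = 5 by deviating; Column loses 12 − 8 = 4. Product = 5·4 = 20.
At (Middle, β): Row loses 10 − 9 = 1 by deviating; Column loses 12 − 9 = 3. Product = 1·3 = 3.
20 > 3, so (Top, α) is risk-dominant. Row's payoff there is 5.

5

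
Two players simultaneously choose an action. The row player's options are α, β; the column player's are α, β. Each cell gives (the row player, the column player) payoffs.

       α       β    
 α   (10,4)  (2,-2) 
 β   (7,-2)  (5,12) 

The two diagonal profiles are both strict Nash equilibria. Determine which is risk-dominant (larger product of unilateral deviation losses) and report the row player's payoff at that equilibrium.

5

At both α: the row player loses 10 − 7 = 3 by deviating; the column player loses 4 − (-2) = 6. Product = 3·6 = 18.
At both β: the row player loses 5 − 2 = 3 by deviating; the column player loses 12 − (-2) = 14. Product = 3·14 = 42.
42 > 18, so both β is risk-dominant. The row player's payoff there is 5.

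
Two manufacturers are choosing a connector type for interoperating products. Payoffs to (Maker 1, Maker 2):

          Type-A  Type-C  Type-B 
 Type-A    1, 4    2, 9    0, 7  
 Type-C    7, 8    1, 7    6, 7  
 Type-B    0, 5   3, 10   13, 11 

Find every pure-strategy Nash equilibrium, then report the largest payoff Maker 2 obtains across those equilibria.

(Type-C, Type-A) is a pure NE (Maker 1: 7 ≥ 1; Maker 2: 8 ≥ 7). Maker 2 gets 8.
Both Type-B is a pure NE (Maker 1: 13 ≥ 6; Maker 2: 11 ≥ 10). Maker 2 gets 11.
Every other cell has a profitable deviation for at least one player. Highest of {8, 11} is 11.

11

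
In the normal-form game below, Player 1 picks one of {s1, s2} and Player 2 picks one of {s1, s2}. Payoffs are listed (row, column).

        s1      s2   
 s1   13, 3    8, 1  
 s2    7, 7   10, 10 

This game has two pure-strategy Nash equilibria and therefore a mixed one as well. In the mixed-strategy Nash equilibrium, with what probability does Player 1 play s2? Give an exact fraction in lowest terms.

2/5

Player 1's mix p on s1 must make Player 2 indifferent between s1 and s2.
Player 2's payoff from s1: 3p + 7(1−p). From s2: 1p + 10(1−p).
Set equal: 2p = 3(1−p) → p = 3/5.
Probability on s2 is 1 − 3/5 = 2/5.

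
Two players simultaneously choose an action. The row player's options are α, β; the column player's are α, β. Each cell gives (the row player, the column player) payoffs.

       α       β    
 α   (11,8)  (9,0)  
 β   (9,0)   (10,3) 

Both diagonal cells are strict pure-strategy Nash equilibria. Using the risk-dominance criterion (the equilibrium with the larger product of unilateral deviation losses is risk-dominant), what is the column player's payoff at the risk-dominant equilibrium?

8

At both α: the row player loses 11 − 9 = 2 by deviating; the column player loses 8 − 0 = 8. Product = 2·8 = 16.
At both β: the row player loses 10 − 9 = 1 by deviating; the column player loses 3 − 0 = 3. Product = 1·3 = 3.
16 > 3, so both α is risk-dominant. The column player's payoff there is 8.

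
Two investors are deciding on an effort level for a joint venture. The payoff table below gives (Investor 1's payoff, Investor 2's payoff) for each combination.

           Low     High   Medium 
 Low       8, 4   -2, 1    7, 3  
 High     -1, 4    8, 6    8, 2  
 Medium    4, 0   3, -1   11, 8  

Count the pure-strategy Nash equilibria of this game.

3

Both Low: Investor 1 gets 8 (best alternative 4); Investor 2 gets 4 (best alternative 3). Neither deviates — NE.
Both High: Investor 1 gets 8 (best alternative 3); Investor 2 gets 6 (best alternative 4). Neither deviates — NE.
Both Medium: Investor 1 gets 11 (best alternative 8); Investor 2 gets 8 (best alternative 0). Neither deviates — NE.
(Medium, High) is not a NE: Investor 1 would switch to High (8 > 3).
No other cell survives both best-response checks, so there are 3 pure NE.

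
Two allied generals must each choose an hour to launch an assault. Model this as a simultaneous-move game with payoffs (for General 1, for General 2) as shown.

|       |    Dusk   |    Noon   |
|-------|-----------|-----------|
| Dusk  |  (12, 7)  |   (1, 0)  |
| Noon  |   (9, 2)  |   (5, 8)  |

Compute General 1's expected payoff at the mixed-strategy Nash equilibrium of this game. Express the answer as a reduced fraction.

51/7

General 2 mixes with probability q on Dusk, chosen so General 1 is indifferent: 12q + 1(1−q) = 9q + 5(1−q) gives q = 4/7.
General 1's expected payoff (from either row, since indifferent) is 12·4/7 + 1·3/7 = 51/7.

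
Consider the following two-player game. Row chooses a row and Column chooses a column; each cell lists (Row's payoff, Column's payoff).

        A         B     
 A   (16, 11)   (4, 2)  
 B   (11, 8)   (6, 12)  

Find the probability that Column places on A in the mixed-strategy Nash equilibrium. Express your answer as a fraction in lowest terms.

2/7

Column's mix q on A must make Row indifferent between A and B.
Row's payoff from A: 16q + 4(1−q). From B: 11q + 6(1−q).
Set equal: 5q = 2(1−q) → q = 2/7.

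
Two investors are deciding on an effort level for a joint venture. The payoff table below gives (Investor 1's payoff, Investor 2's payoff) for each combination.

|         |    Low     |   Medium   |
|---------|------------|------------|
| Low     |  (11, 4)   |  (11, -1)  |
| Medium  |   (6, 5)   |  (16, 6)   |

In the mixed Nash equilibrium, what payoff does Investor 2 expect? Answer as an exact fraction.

Investor 1 mixes with probability p on Low, chosen so Investor 2 is indifferent: 4p + 5(1−p) = (-1)p + 6(1−p) gives p = 1/6.
Investor 2's expected payoff is 4·1/6 + 5·5/6 = 29/6.

29/6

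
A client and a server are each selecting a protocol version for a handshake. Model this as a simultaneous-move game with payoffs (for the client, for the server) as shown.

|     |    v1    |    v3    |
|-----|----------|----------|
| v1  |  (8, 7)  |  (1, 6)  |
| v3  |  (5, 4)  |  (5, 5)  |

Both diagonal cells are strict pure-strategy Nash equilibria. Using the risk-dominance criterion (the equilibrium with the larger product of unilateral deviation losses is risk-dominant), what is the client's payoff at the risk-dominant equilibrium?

5

At both v1: the client loses 8 − 5 = 3 by deviating; the server loses 7 − 6 = 1. Product = 3·1 = 3.
At both v3: the client loses 5 − 1 = 4 by deviating; the server loses 5 − 4 = 1. Product = 4·1 = 4.
4 > 3, so both v3 is risk-dominant. The client's payoff there is 5.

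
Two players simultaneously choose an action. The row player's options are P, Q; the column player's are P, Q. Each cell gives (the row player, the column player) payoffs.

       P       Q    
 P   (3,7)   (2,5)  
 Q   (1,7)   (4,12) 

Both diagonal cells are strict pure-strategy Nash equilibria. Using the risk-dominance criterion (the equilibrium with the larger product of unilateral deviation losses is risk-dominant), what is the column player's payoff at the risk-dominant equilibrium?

At both P: the row player loses 3 − 1 = 2 by deviating; the column player loses 7 − 5 = 2. Product = 2·2 = 4.
At both Q: the row player loses 4 − 2 = 2 by deviating; the column player loses 12 − 7 = 5. Product = 2·5 = 10.
10 > 4, so both Q is risk-dominant. The column player's payoff there is 12.

12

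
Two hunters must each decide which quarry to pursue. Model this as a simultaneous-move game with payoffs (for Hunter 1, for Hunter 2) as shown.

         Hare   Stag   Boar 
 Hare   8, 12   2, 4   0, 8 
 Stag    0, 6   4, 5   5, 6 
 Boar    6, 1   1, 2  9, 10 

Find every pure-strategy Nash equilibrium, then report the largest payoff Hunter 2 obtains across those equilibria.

12

Both Hare is a pure NE (Hunter 1: 8 ≥ 6; Hunter 2: 12 ≥ 8). Hunter 2 gets 12.
Both Boar is a pure NE (Hunter 1: 9 ≥ 5; Hunter 2: 10 ≥ 2). Hunter 2 gets 10.
Every other cell has a profitable deviation for at least one player. Highest of {12, 10} is 12.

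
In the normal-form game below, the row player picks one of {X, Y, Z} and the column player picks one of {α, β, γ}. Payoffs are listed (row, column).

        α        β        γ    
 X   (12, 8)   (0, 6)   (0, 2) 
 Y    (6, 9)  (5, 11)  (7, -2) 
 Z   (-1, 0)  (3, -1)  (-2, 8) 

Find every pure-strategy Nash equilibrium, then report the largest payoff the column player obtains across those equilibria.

11

(X, α) is a pure NE (the row player: 12 ≥ 6; the column player: 8 ≥ 6). The column player gets 8.
(Y, β) is a pure NE (the row player: 5 ≥ 3; the column player: 11 ≥ 9). The column player gets 11.
Every other cell has a profitable deviation for at least one player. Highest of {8, 11} is 11.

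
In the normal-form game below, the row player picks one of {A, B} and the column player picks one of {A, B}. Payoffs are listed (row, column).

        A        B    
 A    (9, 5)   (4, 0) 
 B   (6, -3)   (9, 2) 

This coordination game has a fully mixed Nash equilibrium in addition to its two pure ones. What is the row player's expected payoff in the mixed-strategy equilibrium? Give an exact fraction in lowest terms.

57/8

The column player mixes with probability q on A, chosen so the row player is indifferent: 9q + 4(1−q) = 6q + 9(1−q) gives q = 5/8.
The row player's expected payoff (from either row, since indifferent) is 9·5/8 + 4·3/8 = 57/8.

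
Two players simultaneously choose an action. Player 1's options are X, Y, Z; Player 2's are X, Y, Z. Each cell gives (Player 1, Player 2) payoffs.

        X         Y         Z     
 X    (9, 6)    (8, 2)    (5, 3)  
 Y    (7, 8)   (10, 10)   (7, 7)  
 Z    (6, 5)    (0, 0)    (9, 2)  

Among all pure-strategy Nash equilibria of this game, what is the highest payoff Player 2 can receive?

10

Both X is a pure NE (Player 1: 9 ≥ 7; Player 2: 6 ≥ 3). Player 2 gets 6.
Both Y is a pure NE (Player 1: 10 ≥ 8; Player 2: 10 ≥ 8). Player 2 gets 10.
Every other cell has a profitable deviation for at least one player. Highest of {6, 10} is 10.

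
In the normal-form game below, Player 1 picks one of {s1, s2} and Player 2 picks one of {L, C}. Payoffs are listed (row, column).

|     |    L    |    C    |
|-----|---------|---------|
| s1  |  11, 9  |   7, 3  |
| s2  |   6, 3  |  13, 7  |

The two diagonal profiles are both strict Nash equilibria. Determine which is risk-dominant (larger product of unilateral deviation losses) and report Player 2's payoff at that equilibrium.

At (s1, L): Player 1 loses 11 − 6 = 5 by deviating; Player 2 loses 9 − 3 = 6. Product = 5·6 = 30.
At (s2, C): Player 1 loses 13 − 7 = 6 by deviating; Player 2 loses 7 − 3 = 4. Product = 6·4 = 24.
30 > 24, so (s1, L) is risk-dominant. Player 2's payoff there is 9.

9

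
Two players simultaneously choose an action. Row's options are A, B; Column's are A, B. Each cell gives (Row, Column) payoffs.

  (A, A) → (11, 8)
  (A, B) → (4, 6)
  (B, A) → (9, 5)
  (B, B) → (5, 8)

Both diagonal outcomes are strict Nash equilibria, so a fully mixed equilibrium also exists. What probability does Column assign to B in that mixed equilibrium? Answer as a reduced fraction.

Column's mix q on A must make Row indifferent between A and B.
Row's payoff from A: 11q + 4(1−q). From B: 9q + 5(1−q).
Set equal: 2q = 1(1−q) → q = 1/3.
Probability on B is 1 − 1/3 = 2/3.

2/3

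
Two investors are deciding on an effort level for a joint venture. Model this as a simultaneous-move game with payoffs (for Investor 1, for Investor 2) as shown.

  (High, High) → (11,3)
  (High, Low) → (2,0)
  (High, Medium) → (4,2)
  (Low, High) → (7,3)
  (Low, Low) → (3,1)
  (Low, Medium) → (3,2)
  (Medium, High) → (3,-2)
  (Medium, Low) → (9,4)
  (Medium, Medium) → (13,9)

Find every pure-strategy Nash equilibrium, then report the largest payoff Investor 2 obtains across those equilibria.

Both High is a pure NE (Investor 1: 11 ≥ 7; Investor 2: 3 ≥ 2). Investor 2 gets 3.
Both Medium is a pure NE (Investor 1: 13 ≥ 4; Investor 2: 9 ≥ 4). Investor 2 gets 9.
Every other cell has a profitable deviation for at least one player. Highest of {3, 9} is 9.

9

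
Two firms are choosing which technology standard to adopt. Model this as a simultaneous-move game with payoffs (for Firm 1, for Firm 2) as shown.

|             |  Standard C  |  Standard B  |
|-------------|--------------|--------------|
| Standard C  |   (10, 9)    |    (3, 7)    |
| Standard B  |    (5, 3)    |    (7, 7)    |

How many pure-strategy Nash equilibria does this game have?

Both Standard C: Firm 1 gets 10 (best alternative 5); Firm 2 gets 9 (best alternative 7). Neither deviates — NE.
Both Standard B: Firm 1 gets 7 (best alternative 3); Firm 2 gets 7 (best alternative 3). Neither deviates — NE.
(Standard B, Standard C) is not a NE: Firm 1 would switch to Standard C (10 > 5).
No other cell survives both best-response checks, so there are 2 pure NE.

2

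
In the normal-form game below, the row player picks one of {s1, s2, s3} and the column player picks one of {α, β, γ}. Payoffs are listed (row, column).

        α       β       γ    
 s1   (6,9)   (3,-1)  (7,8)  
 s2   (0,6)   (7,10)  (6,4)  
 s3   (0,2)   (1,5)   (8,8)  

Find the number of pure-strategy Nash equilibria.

(s1, α): the row player gets 6 (best alternative 0); the column player gets 9 (best alternative 8). Neither deviates — NE.
(s2, β): the row player gets 7 (best alternative 3); the column player gets 10 (best alternative 6). Neither deviates — NE.
(s3, γ): the row player gets 8 (best alternative 7); the column player gets 8 (best alternative 5). Neither deviates — NE.
(s3, α) is not a NE: the row player would switch to s1 (6 > 0).
No other cell survives both best-response checks, so there are 3 pure NE.

3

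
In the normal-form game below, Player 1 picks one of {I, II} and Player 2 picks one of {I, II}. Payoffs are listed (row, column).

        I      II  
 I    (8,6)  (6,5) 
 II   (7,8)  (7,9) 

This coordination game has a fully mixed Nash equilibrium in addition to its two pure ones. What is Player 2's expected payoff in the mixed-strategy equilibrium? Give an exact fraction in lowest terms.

7

Player 1 mixes with probability p on I, chosen so Player 2 is indifferent: 6p + 8(1−p) = 5p + 9(1−p) gives p = 1/2.
Player 2's expected payoff is 6·1/2 + 8·1/2 = 7.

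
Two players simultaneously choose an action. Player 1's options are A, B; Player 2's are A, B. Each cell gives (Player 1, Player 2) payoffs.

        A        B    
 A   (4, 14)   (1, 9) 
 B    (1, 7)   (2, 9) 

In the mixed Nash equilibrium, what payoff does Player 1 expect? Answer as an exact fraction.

Player 2 mixes with probability q on A, chosen so Player 1 is indifferent: 4q + 1(1−q) = 1q + 2(1−q) gives q = 1/4.
Player 1's expected payoff (from either row, since indifferent) is 4·1/4 + 1·3/4 = 7/4.

7/4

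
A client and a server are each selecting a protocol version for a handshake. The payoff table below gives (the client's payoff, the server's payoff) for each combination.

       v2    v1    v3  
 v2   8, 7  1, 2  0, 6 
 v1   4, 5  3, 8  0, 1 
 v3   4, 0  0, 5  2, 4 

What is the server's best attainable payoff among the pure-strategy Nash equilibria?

8

Both v2 is a pure NE (the client: 8 ≥ 4; the server: 7 ≥ 6). The server gets 7.
Both v1 is a pure NE (the client: 3 ≥ 1; the server: 8 ≥ 5). The server gets 8.
Every other cell has a profitable deviation for at least one player. Highest of {7, 8} is 8.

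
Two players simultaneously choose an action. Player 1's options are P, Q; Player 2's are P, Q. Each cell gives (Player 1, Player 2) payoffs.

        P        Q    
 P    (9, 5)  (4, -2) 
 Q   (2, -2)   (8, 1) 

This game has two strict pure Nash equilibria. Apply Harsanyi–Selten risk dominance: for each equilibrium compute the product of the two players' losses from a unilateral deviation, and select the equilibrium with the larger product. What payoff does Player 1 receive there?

9

At both P: Player 1 loses 9 − 2 = 7 by deviating; Player 2 loses 5 − (-2) = 7. Product = 7·7 = 49.
At both Q: Player 1 loses 8 − 4 = 4 by deviating; Player 2 loses 1 − (-2) = 3. Product = 4·3 = 12.
49 > 12, so both P is risk-dominant. Player 1's payoff there is 9.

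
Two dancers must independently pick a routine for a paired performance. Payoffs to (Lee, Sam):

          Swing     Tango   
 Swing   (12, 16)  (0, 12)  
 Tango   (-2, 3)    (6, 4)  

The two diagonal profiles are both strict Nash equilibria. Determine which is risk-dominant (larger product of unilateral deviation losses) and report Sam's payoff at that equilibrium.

At both Swing: Lee loses 12 − (-2) = 14 by deviating; Sam loses 16 − 12 = 4. Product = 14·4 = 56.
At both Tango: Lee loses 6 − 0 = 6 by deviating; Sam loses 4 − 3 = 1. Product = 6·1 = 6.
56 > 6, so both Swing is risk-dominant. Sam's payoff there is 16.

16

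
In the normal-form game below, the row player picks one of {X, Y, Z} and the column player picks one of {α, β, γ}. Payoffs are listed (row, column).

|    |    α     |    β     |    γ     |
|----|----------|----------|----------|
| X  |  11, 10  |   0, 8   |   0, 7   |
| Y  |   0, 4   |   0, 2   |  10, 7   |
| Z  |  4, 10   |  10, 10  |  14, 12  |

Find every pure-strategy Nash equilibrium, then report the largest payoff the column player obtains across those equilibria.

(X, α) is a pure NE (the row player: 11 ≥ 4; the column player: 10 ≥ 8). The column player gets 10.
(Z, γ) is a pure NE (the row player: 14 ≥ 10; the column player: 12 ≥ 10). The column player gets 12.
Every other cell has a profitable deviation for at least one player. Highest of {10, 12} is 12.

12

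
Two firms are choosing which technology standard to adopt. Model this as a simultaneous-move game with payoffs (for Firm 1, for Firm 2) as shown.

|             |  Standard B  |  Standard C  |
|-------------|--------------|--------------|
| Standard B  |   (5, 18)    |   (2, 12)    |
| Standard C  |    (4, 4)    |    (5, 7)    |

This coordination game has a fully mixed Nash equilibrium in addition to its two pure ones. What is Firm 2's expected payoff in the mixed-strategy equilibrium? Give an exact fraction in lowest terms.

Firm 1 mixes with probability p on Standard B, chosen so Firm 2 is indifferent: 18p + 4(1−p) = 12p + 7(1−p) gives p = 1/3.
Firm 2's expected payoff is 18·1/3 + 4·2/3 = 26/3.

26/3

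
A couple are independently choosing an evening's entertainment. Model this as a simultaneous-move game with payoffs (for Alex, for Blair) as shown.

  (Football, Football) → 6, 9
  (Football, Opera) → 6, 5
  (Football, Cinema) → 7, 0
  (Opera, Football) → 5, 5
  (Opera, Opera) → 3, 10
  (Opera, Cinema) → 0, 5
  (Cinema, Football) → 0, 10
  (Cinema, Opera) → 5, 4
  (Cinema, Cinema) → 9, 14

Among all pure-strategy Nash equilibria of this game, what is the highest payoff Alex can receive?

9

Both Football is a pure NE (Alex: 6 ≥ 5; Blair: 9 ≥ 5). Alex gets 6.
Both Cinema is a pure NE (Alex: 9 ≥ 7; Blair: 14 ≥ 10). Alex gets 9.
Every other cell has a profitable deviation for at least one player. Highest of {6, 9} is 9.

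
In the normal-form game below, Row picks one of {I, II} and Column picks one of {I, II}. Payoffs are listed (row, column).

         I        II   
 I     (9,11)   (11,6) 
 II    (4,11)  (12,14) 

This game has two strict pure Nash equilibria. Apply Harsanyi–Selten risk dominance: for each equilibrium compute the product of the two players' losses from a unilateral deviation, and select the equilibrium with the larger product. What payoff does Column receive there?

At both I: Row loses 9 − 4 = 5 by deviating; Column loses 11 − 6 = 5. Product = 5·5 = 25.
At both II: Row loses 12 − 11 = 1 by deviating; Column loses 14 − 11 = 3. Product = 1·3 = 3.
25 > 3, so both I is risk-dominant. Column's payoff there is 11.

11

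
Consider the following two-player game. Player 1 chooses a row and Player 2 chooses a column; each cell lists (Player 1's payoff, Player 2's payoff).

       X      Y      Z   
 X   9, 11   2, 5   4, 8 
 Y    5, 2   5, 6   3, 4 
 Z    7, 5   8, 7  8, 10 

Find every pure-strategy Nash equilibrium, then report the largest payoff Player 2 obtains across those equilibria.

11

Both X is a pure NE (Player 1: 9 ≥ 7; Player 2: 11 ≥ 8). Player 2 gets 11.
Both Z is a pure NE (Player 1: 8 ≥ 4; Player 2: 10 ≥ 7). Player 2 gets 10.
Every other cell has a profitable deviation for at least one player. Highest of {11, 10} is 11.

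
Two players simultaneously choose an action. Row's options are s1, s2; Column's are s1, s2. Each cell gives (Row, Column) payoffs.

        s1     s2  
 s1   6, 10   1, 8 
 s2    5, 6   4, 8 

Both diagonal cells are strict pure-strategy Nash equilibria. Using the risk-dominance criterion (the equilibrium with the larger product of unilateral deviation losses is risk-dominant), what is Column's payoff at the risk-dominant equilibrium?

8

At both s1: Row loses 6 − 5 = 1 by deviating; Column loses 10 − 8 = 2. Product = 1·2 = 2.
At both s2: Row loses 4 − 1 = 3 by deviating; Column loses 8 − 6 = 2. Product = 3·2 = 6.
6 > 2, so both s2 is risk-dominant. Column's payoff there is 8.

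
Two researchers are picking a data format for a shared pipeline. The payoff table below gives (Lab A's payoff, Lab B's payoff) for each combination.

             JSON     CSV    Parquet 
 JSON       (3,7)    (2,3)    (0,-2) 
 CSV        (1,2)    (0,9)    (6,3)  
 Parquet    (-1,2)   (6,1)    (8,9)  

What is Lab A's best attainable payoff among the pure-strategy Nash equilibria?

8

Both JSON is a pure NE (Lab A: 3 ≥ 1; Lab B: 7 ≥ 3). Lab A gets 3.
Both Parquet is a pure NE (Lab A: 8 ≥ 6; Lab B: 9 ≥ 2). Lab A gets 8.
Every other cell has a profitable deviation for at least one player. Highest of {3, 8} is 8.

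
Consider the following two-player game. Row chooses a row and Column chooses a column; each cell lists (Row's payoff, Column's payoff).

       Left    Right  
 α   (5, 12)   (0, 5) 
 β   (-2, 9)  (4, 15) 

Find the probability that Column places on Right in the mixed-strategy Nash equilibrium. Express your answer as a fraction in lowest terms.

Column's mix q on Left must make Row indifferent between α and β.
Row's payoff from α: 5q + 0(1−q). From β: (-2)q + 4(1−q).
Set equal: 7q = 4(1−q) → q = 4/11.
Probability on Right is 1 − 4/11 = 7/11.

7/11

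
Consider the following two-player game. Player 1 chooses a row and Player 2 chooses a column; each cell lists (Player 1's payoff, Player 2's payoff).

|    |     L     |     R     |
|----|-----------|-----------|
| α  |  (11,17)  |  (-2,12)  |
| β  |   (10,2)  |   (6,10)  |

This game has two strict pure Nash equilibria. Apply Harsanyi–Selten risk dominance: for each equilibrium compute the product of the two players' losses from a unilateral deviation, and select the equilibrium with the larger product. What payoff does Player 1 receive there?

At (α, L): Player 1 loses 11 − 10 = 1 by deviating; Player 2 loses 17 − 12 = 5. Product = 1·5 = 5.
At (β, R): Player 1 loses 6 − (-2) = 8 by deviating; Player 2 loses 10 − 2 = 8. Product = 8·8 = 64.
64 > 5, so (β, R) is risk-dominant. Player 1's payoff there is 6.

6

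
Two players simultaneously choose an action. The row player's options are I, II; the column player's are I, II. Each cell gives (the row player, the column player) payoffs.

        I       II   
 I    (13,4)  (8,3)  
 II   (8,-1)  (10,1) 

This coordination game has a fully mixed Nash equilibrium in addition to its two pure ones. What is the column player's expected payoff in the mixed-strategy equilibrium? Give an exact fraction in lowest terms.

7/3

The row player mixes with probability p on I, chosen so the column player is indifferent: 4p + (-1)(1−p) = 3p + 1(1−p) gives p = 2/3.
The column player's expected payoff is 4·2/3 + (-1)·1/3 = 7/3.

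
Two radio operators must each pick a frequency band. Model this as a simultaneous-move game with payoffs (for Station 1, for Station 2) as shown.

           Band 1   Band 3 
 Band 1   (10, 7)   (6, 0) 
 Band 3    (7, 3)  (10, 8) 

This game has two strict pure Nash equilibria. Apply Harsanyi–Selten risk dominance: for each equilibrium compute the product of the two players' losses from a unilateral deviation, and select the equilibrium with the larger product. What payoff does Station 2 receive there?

7

At both Band 1: Station 1 loses 10 − 7 = 3 by deviating; Station 2 loses 7 − 0 = 7. Product = 3·7 = 21.
At both Band 3: Station 1 loses 10 − 6 = 4 by deviating; Station 2 loses 8 − 3 = 5. Product = 4·5 = 20.
21 > 20, so both Band 1 is risk-dominant. Station 2's payoff there is 7.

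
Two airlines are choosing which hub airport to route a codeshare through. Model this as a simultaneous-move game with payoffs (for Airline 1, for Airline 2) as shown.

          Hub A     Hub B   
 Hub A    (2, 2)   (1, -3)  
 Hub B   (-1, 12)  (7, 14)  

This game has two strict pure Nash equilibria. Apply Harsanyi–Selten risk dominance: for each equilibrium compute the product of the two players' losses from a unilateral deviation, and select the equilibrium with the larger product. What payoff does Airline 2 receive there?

At both Hub A: Airline 1 loses 2 − (-1) = 3 by deviating; Airline 2 loses 2 − (-3) = 5. Product = 3·5 = 15.
At both Hub B: Airline 1 loses 7 − 1 = 6 by deviating; Airline 2 loses 14 − 12 = 2. Product = 6·2 = 12.
15 > 12, so both Hub A is risk-dominant. Airline 2's payoff there is 2.

2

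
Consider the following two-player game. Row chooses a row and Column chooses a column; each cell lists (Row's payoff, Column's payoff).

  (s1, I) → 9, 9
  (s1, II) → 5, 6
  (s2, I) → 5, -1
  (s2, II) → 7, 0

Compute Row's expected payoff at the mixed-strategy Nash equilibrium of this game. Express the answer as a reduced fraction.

Column mixes with probability q on I, chosen so Row is indifferent: 9q + 5(1−q) = 5q + 7(1−q) gives q = 1/3.
Row's expected payoff (from either row, since indifferent) is 9·1/3 + 5·2/3 = 19/3.

19/3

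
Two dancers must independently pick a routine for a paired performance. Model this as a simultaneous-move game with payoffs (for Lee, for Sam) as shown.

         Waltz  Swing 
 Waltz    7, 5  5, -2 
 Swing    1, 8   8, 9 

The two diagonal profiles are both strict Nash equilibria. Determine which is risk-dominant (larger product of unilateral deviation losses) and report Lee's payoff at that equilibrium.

7

At both Waltz: Lee loses 7 − 1 = 6 by deviating; Sam loses 5 − (-2) = 7. Product = 6·7 = 42.
At both Swing: Lee loses 8 − 5 = 3 by deviating; Sam loses 9 − 8 = 1. Product = 3·1 = 3.
42 > 3, so both Waltz is risk-dominant. Lee's payoff there is 7.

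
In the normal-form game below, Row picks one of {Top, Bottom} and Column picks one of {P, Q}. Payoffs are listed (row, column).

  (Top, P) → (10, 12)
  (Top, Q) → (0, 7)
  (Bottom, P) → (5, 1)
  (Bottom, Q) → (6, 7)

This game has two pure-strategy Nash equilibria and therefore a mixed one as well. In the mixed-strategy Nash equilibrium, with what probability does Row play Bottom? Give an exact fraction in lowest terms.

5/11

Row's mix p on Top must make Column indifferent between P and Q.
Column's payoff from P: 12p + 1(1−p). From Q: 7p + 7(1−p).
Set equal: 5p = 6(1−p) → p = 6/11.
Probability on Bottom is 1 − 6/11 = 5/11.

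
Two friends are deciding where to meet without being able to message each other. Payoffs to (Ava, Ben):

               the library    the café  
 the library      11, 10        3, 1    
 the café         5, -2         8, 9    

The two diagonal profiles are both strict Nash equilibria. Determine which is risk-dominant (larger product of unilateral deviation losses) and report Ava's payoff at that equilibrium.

At both the library: Ava loses 11 − 5 = 6 by deviating; Ben loses 10 − 1 = 9. Product = 6·9 = 54.
At both the café: Ava loses 8 − 3 = 5 by deviating; Ben loses 9 − (-2) = 11. Product = 5·11 = 55.
55 > 54, so both the café is risk-dominant. Ava's payoff there is 8.

8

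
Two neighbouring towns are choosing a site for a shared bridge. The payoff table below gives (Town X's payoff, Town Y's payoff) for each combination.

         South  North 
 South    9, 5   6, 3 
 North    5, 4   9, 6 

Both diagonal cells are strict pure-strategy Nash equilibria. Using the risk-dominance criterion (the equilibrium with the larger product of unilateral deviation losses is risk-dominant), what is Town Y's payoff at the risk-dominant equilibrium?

5

At both South: Town X loses 9 − 5 = 4 by deviating; Town Y loses 5 − 3 = 2. Product = 4·2 = 8.
At both North: Town X loses 9 − 6 = 3 by deviating; Town Y loses 6 − 4 = 2. Product = 3·2 = 6.
8 > 6, so both South is risk-dominant. Town Y's payoff there is 5.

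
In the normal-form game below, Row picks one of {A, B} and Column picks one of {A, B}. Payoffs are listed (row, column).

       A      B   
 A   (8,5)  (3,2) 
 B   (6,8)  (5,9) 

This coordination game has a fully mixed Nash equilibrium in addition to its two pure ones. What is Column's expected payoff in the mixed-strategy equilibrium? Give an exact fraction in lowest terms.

29/4

Row mixes with probability p on A, chosen so Column is indifferent: 5p + 8(1−p) = 2p + 9(1−p) gives p = 1/4.
Column's expected payoff is 5·1/4 + 8·3/4 = 29/4.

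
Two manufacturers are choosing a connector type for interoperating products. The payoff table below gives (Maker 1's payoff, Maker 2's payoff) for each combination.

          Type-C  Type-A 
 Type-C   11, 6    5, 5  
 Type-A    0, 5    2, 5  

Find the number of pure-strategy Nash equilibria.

Both Type-C: Maker 1 gets 11 (best alternative 0); Maker 2 gets 6 (best alternative 5). Neither deviates — NE.
Both Type-A is not a NE: Maker 1 would switch to Type-C (5 > 2).
No other cell survives both best-response checks, so there is 1 pure NE.

1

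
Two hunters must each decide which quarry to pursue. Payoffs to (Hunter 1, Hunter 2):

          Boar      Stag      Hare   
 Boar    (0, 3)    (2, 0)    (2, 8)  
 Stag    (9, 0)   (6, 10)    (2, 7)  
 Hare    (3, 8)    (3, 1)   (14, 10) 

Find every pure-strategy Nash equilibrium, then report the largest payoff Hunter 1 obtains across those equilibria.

14

Both Stag is a pure NE (Hunter 1: 6 ≥ 3; Hunter 2: 10 ≥ 7). Hunter 1 gets 6.
Both Hare is a pure NE (Hunter 1: 14 ≥ 2; Hunter 2: 10 ≥ 8). Hunter 1 gets 14.
Every other cell has a profitable deviation for at least one player. Highest of {6, 14} is 14.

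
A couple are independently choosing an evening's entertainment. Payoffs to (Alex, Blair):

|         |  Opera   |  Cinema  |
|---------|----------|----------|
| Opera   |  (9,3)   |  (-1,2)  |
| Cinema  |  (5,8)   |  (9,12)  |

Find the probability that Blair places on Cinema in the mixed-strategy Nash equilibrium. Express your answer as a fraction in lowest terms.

Blair's mix q on Opera must make Alex indifferent between Opera and Cinema.
Alex's payoff from Opera: 9q + (-1)(1−q). From Cinema: 5q + 9(1−q).
Set equal: 4q = 10(1−q) → q = 10/14 = 5/7.
Probability on Cinema is 1 − 5/7 = 2/7.

2/7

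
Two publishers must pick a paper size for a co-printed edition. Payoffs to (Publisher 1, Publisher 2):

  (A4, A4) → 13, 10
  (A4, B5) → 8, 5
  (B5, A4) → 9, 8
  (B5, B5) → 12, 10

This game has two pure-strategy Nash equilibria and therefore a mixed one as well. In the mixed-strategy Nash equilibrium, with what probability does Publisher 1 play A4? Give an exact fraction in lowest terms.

Publisher 1's mix p on A4 must make Publisher 2 indifferent between A4 and B5.
Publisher 2's payoff from A4: 10p + 8(1−p). From B5: 5p + 10(1−p).
Set equal: 5p = 2(1−p) → p = 2/7.

2/7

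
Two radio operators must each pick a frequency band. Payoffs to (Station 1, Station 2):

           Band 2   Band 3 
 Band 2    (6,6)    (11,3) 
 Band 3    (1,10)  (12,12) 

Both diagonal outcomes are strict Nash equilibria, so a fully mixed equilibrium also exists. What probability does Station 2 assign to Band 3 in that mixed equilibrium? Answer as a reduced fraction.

Station 2's mix q on Band 2 must make Station 1 indifferent between Band 2 and Band 3.
Station 1's payoff from Band 2: 6q + 11(1−q). From Band 3: 1q + 12(1−q).
Set equal: 5q = 1(1−q) → q = 1/6.
Probability on Band 3 is 1 − 1/6 = 5/6.

5/6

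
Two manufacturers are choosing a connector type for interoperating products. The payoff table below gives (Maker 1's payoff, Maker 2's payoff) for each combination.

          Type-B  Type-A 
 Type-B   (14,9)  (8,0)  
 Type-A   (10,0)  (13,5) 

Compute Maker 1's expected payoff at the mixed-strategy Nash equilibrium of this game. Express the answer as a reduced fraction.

Maker 2 mixes with probability q on Type-B, chosen so Maker 1 is indifferent: 14q + 8(1−q) = 10q + 13(1−q) gives q = 5/9.
Maker 1's expected payoff (from either row, since indifferent) is 14·5/9 + 8·4/9 = 34/3.

34/3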